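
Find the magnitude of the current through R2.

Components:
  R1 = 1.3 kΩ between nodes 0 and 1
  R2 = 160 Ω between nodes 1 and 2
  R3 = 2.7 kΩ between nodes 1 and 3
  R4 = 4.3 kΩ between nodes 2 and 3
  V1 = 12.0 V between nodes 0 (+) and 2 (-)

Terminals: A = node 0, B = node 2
Nodal analysis, taking node 2 as the 0 V reference.
Source V1 fixes V_0 = 12 V.
KCL at each unknown node (sum of currents leaving = 0; resistances in Ω):
  Node 1: (V_1 - 12)/1300 + (V_1 - 0)/160 + (V_1 - V_3)/2700 = 0
  Node 3: (V_3 - V_1)/2700 + (V_3 - 0)/4300 = 0
Collecting terms (coefficients in siemens):
  0.00739·V_1 - 0.0003704·V_3 = 0.009231
  0.0006029·V_3 - 0.0003704·V_1 = 0
Determinant D = (0.00739)(0.0006029) - (-0.0003704)(-0.0003704) = 0.000004318
V_1 = [(0.009231)(0.0006029) - (-0.0003704)(0)]/D = 1.289 V
V_3 = [(0.00739)(0) - (0.009231)(-0.0003704)]/D = 0.7917 V
I_R2 = (V_1 - V_2)/R2 = (1.289 - 0)/160 = 0.008055 A
|I_R2| = 0.008055 A

Final answer: |I_R2| = 0.008055 A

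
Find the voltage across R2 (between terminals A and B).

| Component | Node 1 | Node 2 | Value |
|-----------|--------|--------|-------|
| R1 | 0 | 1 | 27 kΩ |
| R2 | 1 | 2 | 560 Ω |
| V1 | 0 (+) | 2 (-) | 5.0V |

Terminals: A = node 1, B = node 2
R1 and R2 are in series across V1 (node 0 → node 1 → node 2), and the output A–B is taken across R2, so this is a voltage divider.
Series current: I = V1/(R1 + R2) = 5/(27000 + 560) = 5/27560 = 0.0001814 A
V_R2 = I × R2 = V1 × R2/(R1 + R2) = 5 × 560/27560 = 0.1016 V

Final answer: 0.1016 V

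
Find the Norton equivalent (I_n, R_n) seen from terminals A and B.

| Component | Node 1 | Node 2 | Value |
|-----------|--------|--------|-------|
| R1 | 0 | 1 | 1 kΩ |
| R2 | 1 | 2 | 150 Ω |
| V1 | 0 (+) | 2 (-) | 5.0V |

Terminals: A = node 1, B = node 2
Find the Thévenin equivalent first; then I_n = V_th/R_th and R_n = R_th.
Step 1 — V_th is the open-circuit voltage V_A - V_B (nothing connected across the terminals).
Nodal analysis, taking node 2 as the 0 V reference.
Source V1 fixes V_0 = 5 V.
KCL at each unknown node (sum of currents leaving = 0; resistances in Ω):
  Node 1: (V_1 - 5)/1000 + (V_1 - 0)/150 = 0
Collecting terms: 0.007667 × V_1 = 0.005  =>  V_1 = 0.6522 V
V_th = V_1 - V_2 = 0.6522 - 0 = 0.6522 V
Step 2 — R_th: zero the source — replace V1 by a short circuit (node 2 merges into node 0) — and find the resistance seen between A (node 1) and B (node 0).
Reduce the network between node 1 (A) and node 0 (B) by series/parallel combination:
  Rp1 = R1 ‖ R2 (parallel, both between nodes 0 and 1) = 1/(1/1000 + 1/150) = 130.4 Ω
R_th = 130.4 Ω
I_n = V_th/R_th = 0.6522/130.4 = 0.005 A, and R_n = R_th = 130.4 Ω

Final answer: I_n = 0.005 A, R_n = 130.4 Ω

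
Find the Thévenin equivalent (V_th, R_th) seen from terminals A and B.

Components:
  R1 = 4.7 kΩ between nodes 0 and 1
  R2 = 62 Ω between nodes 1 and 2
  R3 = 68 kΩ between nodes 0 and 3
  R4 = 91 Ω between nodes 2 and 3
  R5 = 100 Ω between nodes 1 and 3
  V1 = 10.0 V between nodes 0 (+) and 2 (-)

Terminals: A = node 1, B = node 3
Step 1 — V_th is the open-circuit voltage V_A - V_B (nothing connected across the terminals).
Nodal analysis, taking node 2 as the 0 V reference.
Source V1 fixes V_0 = 10 V.
KCL at each unknown node (sum of currents leaving = 0; resistances in Ω):
  Node 1: (V_1 - 10)/4700 + (V_1 - 0)/62 + (V_1 - V_3)/100 = 0
  Node 3: (V_3 - 10)/68000 + (V_3 - 0)/91 + (V_3 - V_1)/100 = 0
Collecting terms (coefficients in siemens):
  0.02634·V_1 - 0.01·V_3 = 0.002128
  0.021·V_3 - 0.01·V_1 = 0.0001471
Determinant D = (0.02634)(0.021) - (-0.01)(-0.01) = 0.0004533
V_1 = [(0.002128)(0.021) - (-0.01)(0.0001471)]/D = 0.1018 V
V_3 = [(0.02634)(0.0001471) - (0.002128)(-0.01)]/D = 0.05549 V
V_th = V_1 - V_3 = 0.1018 - 0.05549 = 0.04635 V
Step 2 — R_th: zero the source — replace V1 by a short circuit (node 2 merges into node 0) — and find the resistance seen between A (node 1) and B (node 3).
Reduce the network between node 1 (A) and node 3 (B) by series/parallel combination:
  Rp1 = R1 ‖ R2 (parallel, both between nodes 0 and 1) = 1/(1/4700 + 1/62) = 61.19 Ω
  Rp2 = R3 ‖ R4 (parallel, both between nodes 0 and 3) = 1/(1/68000 + 1/91) = 90.88 Ω
  Rs1 = Rp1 + Rp2 (series, joined only at node 0) = 61.19 + 90.88 = 152.1 Ω
  Rp3 = R5 ‖ Rs1 (parallel, both between nodes 1 and 3) = 1/(1/100 + 1/152.1) = 60.33 Ω
R_th = 60.33 Ω

Final answer: V_th = 0.04635 V, R_th = 60.33 Ω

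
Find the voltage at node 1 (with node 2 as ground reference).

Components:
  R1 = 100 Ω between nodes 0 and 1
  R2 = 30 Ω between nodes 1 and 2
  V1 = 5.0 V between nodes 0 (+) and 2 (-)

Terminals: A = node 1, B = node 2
Nodal analysis, taking node 2 as the 0 V reference.
Source V1 fixes V_0 = 5 V.
KCL at each unknown node (sum of currents leaving = 0; resistances in Ω):
  Node 1: (V_1 - 5)/100 + (V_1 - 0)/30 = 0
Collecting terms: 0.04333 × V_1 = 0.05  =>  V_1 = 1.154 V
The requested potential is V_1 = 1.154 V.

Final answer: V_1 = 1.154 V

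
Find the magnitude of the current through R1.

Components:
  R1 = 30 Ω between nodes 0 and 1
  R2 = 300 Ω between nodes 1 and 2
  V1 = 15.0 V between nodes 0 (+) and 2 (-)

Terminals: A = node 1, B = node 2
Nodal analysis, taking node 2 as the 0 V reference.
Source V1 fixes V_0 = 15 V.
KCL at each unknown node (sum of currents leaving = 0; resistances in Ω):
  Node 1: (V_1 - 15)/30 + (V_1 - 0)/300 = 0
Collecting terms: 0.03667 × V_1 = 0.5  =>  V_1 = 13.64 V
I_R1 = (V_0 - V_1)/R1 = (15 - 13.64)/30 = 0.04545 A
|I_R1| = 0.04545 A

Final answer: |I_R1| = 0.04545 A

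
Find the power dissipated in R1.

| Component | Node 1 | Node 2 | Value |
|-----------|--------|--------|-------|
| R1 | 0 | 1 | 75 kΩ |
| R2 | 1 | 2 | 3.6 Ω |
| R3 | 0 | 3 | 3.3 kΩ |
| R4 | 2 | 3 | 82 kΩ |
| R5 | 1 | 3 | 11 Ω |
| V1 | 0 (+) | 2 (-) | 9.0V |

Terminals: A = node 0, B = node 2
Nodal analysis, taking node 2 as the 0 V reference.
Source V1 fixes V_0 = 9 V.
KCL at each unknown node (sum of currents leaving = 0; resistances in Ω):
  Node 1: (V_1 - 9)/75000 + (V_1 - 0)/3.6 + (V_1 - V_3)/11 = 0
  Node 3: (V_3 - 9)/3300 + (V_3 - 0)/82000 + (V_3 - V_1)/11 = 0
Collecting terms (coefficients in siemens):
  0.3687·V_1 - 0.09091·V_3 = 0.00012
  0.09122·V_3 - 0.09091·V_1 = 0.002727
Determinant D = (0.3687)(0.09122) - (-0.09091)(-0.09091) = 0.02537
V_1 = [(0.00012)(0.09122) - (-0.09091)(0.002727)]/D = 0.0102 V
V_3 = [(0.3687)(0.002727) - (0.00012)(-0.09091)]/D = 0.04007 V
I_R1 = (V_0 - V_1)/R1 = (9 - 0.0102)/75000 = 0.0001199 A
P_R1 = I_R1² × R1 = (0.0001199)² × 75000 = 0.001078 W

Final answer: 0.001078 W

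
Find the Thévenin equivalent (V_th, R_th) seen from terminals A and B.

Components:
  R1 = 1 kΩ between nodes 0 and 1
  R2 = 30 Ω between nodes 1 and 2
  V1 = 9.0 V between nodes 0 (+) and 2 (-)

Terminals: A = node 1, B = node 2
Step 1 — V_th is the open-circuit voltage V_A - V_B (nothing connected across the terminals).
Nodal analysis, taking node 2 as the 0 V reference.
Source V1 fixes V_0 = 9 V.
KCL at each unknown node (sum of currents leaving = 0; resistances in Ω):
  Node 1: (V_1 - 9)/1000 + (V_1 - 0)/30 = 0
Collecting terms: 0.03433 × V_1 = 0.009  =>  V_1 = 0.2621 V
V_th = V_1 - V_2 = 0.2621 - 0 = 0.2621 V
Step 2 — R_th: zero the source — replace V1 by a short circuit (node 2 merges into node 0) — and find the resistance seen between A (node 1) and B (node 0).
Reduce the network between node 1 (A) and node 0 (B) by series/parallel combination:
  Rp1 = R1 ‖ R2 (parallel, both between nodes 0 and 1) = 1/(1/1000 + 1/30) = 29.13 Ω
R_th = 29.13 Ω

Final answer: V_th = 0.2621 V, R_th = 29.13 Ω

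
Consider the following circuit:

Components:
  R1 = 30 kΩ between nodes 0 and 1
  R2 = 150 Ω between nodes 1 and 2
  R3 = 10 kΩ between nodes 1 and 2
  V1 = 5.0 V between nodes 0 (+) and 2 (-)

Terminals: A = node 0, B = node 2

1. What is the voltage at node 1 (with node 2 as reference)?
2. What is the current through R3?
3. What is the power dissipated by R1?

Nodal analysis, taking node 2 as the 0 V reference.
Source V1 fixes V_0 = 5 V.
KCL at each unknown node (sum of currents leaving = 0; resistances in Ω):
  Node 1: (V_1 - 5)/30000 + (V_1 - 0)/150 + (V_1 - 0)/10000 = 0
Collecting terms: 0.0068 × V_1 = 0.0001667  =>  V_1 = 0.02451 V
Part 1:
  Read off the nodal solution: V_1 = 0.02451 V
Part 2:
  I_R3 = (V_1 - V_2)/R3 = (0.02451 - 0)/10000 = 0.000002451 A
  Magnitude: I_R3 = 0.000002451 A
Part 3:
  I_R1 = (V_0 - V_1)/R1 = (5 - 0.02451)/30000 = 0.0001658 A
  P_R1 = I_R1² × R1 = (0.0001658)² × 30000 = 0.0008252 W

Final answers:
1. V_1 = 0.02451 V
2. I_R3 = 2.451e-06 A
3. P_R1 = 0.0008252 W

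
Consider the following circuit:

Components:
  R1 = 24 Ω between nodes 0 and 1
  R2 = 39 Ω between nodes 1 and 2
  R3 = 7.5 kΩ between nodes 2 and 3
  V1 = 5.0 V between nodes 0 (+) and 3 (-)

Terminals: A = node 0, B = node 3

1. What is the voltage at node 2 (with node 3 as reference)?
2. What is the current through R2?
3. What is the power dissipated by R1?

Nodal analysis, taking node 3 as the 0 V reference.
Source V1 fixes V_0 = 5 V.
KCL at each unknown node (sum of currents leaving = 0; resistances in Ω):
  Node 1: (V_1 - 5)/24 + (V_1 - V_2)/39 = 0
  Node 2: (V_2 - V_1)/39 + (V_2 - 0)/7500 = 0
Collecting terms (coefficients in siemens):
  0.06731·V_1 - 0.02564·V_2 = 0.2083
  0.02577·V_2 - 0.02564·V_1 = 0
Determinant D = (0.06731)(0.02577) - (-0.02564)(-0.02564) = 0.001077
V_1 = [(0.2083)(0.02577) - (-0.02564)(0)]/D = 4.984 V
V_2 = [(0.06731)(0) - (0.2083)(-0.02564)]/D = 4.958 V
Part 1:
  Read off the nodal solution: V_2 = 4.958 V
Part 2:
  I_R2 = (V_1 - V_2)/R2 = (4.984 - 4.958)/39 = 0.0006611 A
  Magnitude: I_R2 = 0.0006611 A
Part 3:
  I_R1 = (V_0 - V_1)/R1 = (5 - 4.984)/24 = 0.0006611 A
  P_R1 = I_R1² × R1 = (0.0006611)² × 24 = 0.00001049 W

Final answers:
1. V_2 = 4.958 V
2. I_R2 = 0.0006611 A
3. P_R1 = 1.049e-05 W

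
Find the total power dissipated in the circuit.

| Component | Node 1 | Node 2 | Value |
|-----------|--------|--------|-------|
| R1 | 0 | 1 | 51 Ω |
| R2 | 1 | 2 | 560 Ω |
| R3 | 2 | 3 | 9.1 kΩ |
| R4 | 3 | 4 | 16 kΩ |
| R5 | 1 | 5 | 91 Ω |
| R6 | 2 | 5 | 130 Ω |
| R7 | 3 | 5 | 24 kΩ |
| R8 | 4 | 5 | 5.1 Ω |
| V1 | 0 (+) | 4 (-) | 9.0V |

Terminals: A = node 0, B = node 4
Nodal analysis, taking node 4 as the 0 V reference.
Source V1 fixes V_0 = 9 V.
KCL at each unknown node (sum of currents leaving = 0; resistances in Ω):
  Node 1: (V_1 - 9)/51 + (V_1 - V_2)/560 + (V_1 - V_5)/91 = 0
  Node 2: (V_2 - V_1)/560 + (V_2 - V_3)/9100 + (V_2 - V_5)/130 = 0
  Node 3: (V_3 - V_2)/9100 + (V_3 - 0)/16000 + (V_3 - V_5)/24000 = 0
  Node 5: (V_5 - V_1)/91 + (V_5 - V_2)/130 + (V_5 - V_3)/24000 + (V_5 - 0)/5.1 = 0
Collecting terms (coefficients in siemens):
  0.03238·V_1 - 0.001786·V_2 - 0.01099·V_5 = 0.1765
  0.009588·V_2 - 0.001786·V_1 - 0.0001099·V_3 - 0.007692·V_5 = 0
  0.0002141·V_3 - 0.0001099·V_2 - 0.00004167·V_5 = 0
  0.2148·V_5 - 0.01099·V_1 - 0.007692·V_2 - 0.00004167·V_3 = 0
Solving these 4 simultaneous equations (Gaussian elimination) gives:
  V_1 = 5.637 V, V_2 = 1.328 V, V_3 = 0.7472 V, V_5 = 0.3361 V
Power in each resistor, P = (ΔV)²/R:
  P_R1 = (9 - 5.637)²/51 = 0.2218 W
  P_R2 = (5.637 - 1.328)²/560 = 0.03315 W
  P_R3 = (1.328 - 0.7472)²/9100 = 0.00003707 W
  P_R4 = (0.7472 - 0)²/16000 = 0.00003489 W
  P_R5 = (5.637 - 0.3361)²/91 = 0.3088 W
  P_R6 = (1.328 - 0.3361)²/130 = 0.007569 W
  P_R7 = (0.7472 - 0.3361)²/24000 = 0.000007042 W
  P_R8 = (0 - 0.3361)²/5.1 = 0.02215 W
P_total = P_R1 + P_R2 + P_R3 + P_R4 + P_R5 + P_R6 + P_R7 + P_R8 = 0.5935 W

Final answer: 0.5935 W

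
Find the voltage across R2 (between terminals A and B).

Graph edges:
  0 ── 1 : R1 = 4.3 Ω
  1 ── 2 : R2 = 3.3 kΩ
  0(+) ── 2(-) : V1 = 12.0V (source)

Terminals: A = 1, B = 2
R1 and R2 are in series across V1 (node 0 → node 1 → node 2), and the output A–B is taken across R2, so this is a voltage divider.
Series current: I = V1/(R1 + R2) = 12/(4.3 + 3300) = 12/3304 = 0.003632 A
V_R2 = I × R2 = V1 × R2/(R1 + R2) = 12 × 3300/3304 = 11.98 V

Final answer: 11.98 V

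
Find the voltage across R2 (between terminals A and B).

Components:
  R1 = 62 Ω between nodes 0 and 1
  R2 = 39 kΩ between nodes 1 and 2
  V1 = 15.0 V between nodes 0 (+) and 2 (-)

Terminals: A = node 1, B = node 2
R1 and R2 are in series across V1 (node 0 → node 1 → node 2), and the output A–B is taken across R2, so this is a voltage divider.
Series current: I = V1/(R1 + R2) = 15/(62 + 39000) = 15/39060 = 0.000384 A
V_R2 = I × R2 = V1 × R2/(R1 + R2) = 15 × 39000/39060 = 14.98 V

Final answer: 14.98 V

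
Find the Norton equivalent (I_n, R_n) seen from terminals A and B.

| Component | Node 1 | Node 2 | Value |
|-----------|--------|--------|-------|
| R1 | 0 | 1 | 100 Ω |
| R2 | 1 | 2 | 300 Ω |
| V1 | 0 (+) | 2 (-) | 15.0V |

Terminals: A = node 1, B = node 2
Find the Thévenin equivalent first; then I_n = V_th/R_th and R_n = R_th.
Step 1 — V_th is the open-circuit voltage V_A - V_B (nothing connected across the terminals).
Nodal analysis, taking node 2 as the 0 V reference.
Source V1 fixes V_0 = 15 V.
KCL at each unknown node (sum of currents leaving = 0; resistances in Ω):
  Node 1: (V_1 - 15)/100 + (V_1 - 0)/300 = 0
Collecting terms: 0.01333 × V_1 = 0.15  =>  V_1 = 11.25 V
V_th = V_1 - V_2 = 11.25 - 0 = 11.25 V
Step 2 — R_th: zero the source — replace V1 by a short circuit (node 2 merges into node 0) — and find the resistance seen between A (node 1) and B (node 0).
Reduce the network between node 1 (A) and node 0 (B) by series/parallel combination:
  Rp1 = R1 ‖ R2 (parallel, both between nodes 0 and 1) = 1/(1/100 + 1/300) = 75 Ω
R_th = 75 Ω
I_n = V_th/R_th = 11.25/75 = 0.15 A, and R_n = R_th = 75 Ω

Final answer: I_n = 0.15 A, R_n = 75 Ω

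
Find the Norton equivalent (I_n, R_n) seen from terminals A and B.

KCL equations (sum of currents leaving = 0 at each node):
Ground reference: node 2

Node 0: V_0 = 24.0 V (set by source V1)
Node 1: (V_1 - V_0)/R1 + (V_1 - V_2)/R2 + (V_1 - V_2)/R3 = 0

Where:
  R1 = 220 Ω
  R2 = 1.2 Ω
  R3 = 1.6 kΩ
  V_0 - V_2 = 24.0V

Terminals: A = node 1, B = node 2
Find the Thévenin equivalent first; then I_n = V_th/R_th and R_n = R_th.
Step 1 — V_th is the open-circuit voltage V_A - V_B (nothing connected across the terminals).
Nodal analysis, taking node 2 as the 0 V reference.
Source V1 fixes V_0 = 24 V.
KCL at each unknown node (sum of currents leaving = 0; resistances in Ω):
  Node 1: (V_1 - 24)/220 + (V_1 - 0)/1.2 + (V_1 - 0)/1600 = 0
Collecting terms: 0.8385 × V_1 = 0.1091  =>  V_1 = 0.1301 V
V_th = V_1 - V_2 = 0.1301 - 0 = 0.1301 V
Step 2 — R_th: zero the source — replace V1 by a short circuit (node 2 merges into node 0) — and find the resistance seen between A (node 1) and B (node 0).
Reduce the network between node 1 (A) and node 0 (B) by series/parallel combination:
  Rp1 = R1 ‖ R2 ‖ R3 (parallel, all between nodes 0 and 1) = 1/(1/220 + 1/1.2 + 1/1600) = 1.193 Ω
R_th = 1.193 Ω
I_n = V_th/R_th = 0.1301/1.193 = 0.1091 A, and R_n = R_th = 1.193 Ω

Final answer: I_n = 0.1091 A, R_n = 1.193 Ω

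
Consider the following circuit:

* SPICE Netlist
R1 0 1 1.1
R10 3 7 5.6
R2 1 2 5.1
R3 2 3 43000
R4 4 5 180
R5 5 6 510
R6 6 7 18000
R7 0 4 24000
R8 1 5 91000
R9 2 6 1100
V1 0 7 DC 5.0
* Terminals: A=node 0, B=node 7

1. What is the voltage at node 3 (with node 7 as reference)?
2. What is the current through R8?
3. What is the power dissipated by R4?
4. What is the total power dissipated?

Nodal analysis, taking node 7 as the 0 V reference.
Source V1 fixes V_0 = 5 V.
KCL at each unknown node (sum of currents leaving = 0; resistances in Ω):
  Node 1: (V_1 - 5)/1.1 + (V_1 - V_2)/5.1 + (V_1 - V_5)/91000 = 0
  Node 2: (V_2 - V_1)/5.1 + (V_2 - V_3)/43000 + (V_2 - V_6)/1100 = 0
  Node 3: (V_3 - V_2)/43000 + (V_3 - 0)/5.6 = 0
  Node 4: (V_4 - V_5)/180 + (V_4 - 5)/24000 = 0
  Node 5: (V_5 - V_4)/180 + (V_5 - V_6)/510 + (V_5 - V_1)/91000 = 0
  Node 6: (V_6 - V_5)/510 + (V_6 - 0)/18000 + (V_6 - V_2)/1100 = 0
Collecting terms (coefficients in siemens):
  1.105·V_1 - 0.1961·V_2 - 0.00001099·V_5 = 4.545
  0.197·V_2 - 0.1961·V_1 - 0.00002326·V_3 - 0.0009091·V_6 = 0
  0.1786·V_3 - 0.00002326·V_2 = 0
  0.005597·V_4 - 0.005556·V_5 = 0.0002083
  0.007527·V_5 - 0.00001099·V_1 - 0.005556·V_4 - 0.001961·V_6 = 0
  0.002925·V_6 - 0.0009091·V_2 - 0.001961·V_5 = 0
Solving these 6 simultaneous equations (Gaussian elimination) gives:
  V_1 = 5 V, V_2 = 4.998 V, V_3 = 0.0006508 V, V_4 = 4.734 V
  V_5 = 4.732 V, V_6 = 4.724 V
Part 1:
  Read off the nodal solution: V_3 = 0.0006508 V
Part 2:
  I_R8 = (V_1 - V_5)/R8 = (5 - 4.732)/91000 = 0.000002945 A
  Magnitude: I_R8 = 0.000002945 A
Part 3:
  I_R4 = (V_4 - V_5)/R4 = (4.734 - 4.732)/180 = 0.0000111 A
  P_R4 = I_R4² × R4 = (0.0000111)² × 180 = 0.00000002217 W
Part 4:
  Power in each resistor, P = (ΔV)²/R:
    P_R1 = (5 - 5)²/1.1 = 0.0000001486 W
    P_R2 = (5 - 4.998)²/5.1 = 0.0000006781 W
    P_R3 = (4.998 - 0.0006508)²/43000 = 0.0005807 W
    P_R4 = (4.734 - 4.732)²/180 = 0.00000002217 W
    P_R5 = (4.732 - 4.724)²/510 = 0.0000001006 W
    P_R6 = (4.724 - 0)²/18000 = 0.00124 W
    P_R7 = (5 - 4.734)²/24000 = 0.000002956 W
    P_R8 = (5 - 4.732)²/91000 = 0.0000007891 W
    P_R9 = (4.998 - 4.724)²/1100 = 0.00006789 W
    P_R10 = (0.0006508 - 0)²/5.6 = 0.00000007563 W
  P_total = P_R1 + P_R2 + P_R3 + P_R4 + P_R5 + P_R6 + P_R7 + P_R8 + P_R9 + P_R10 = 0.001893 W

Final answers:
1. V_3 = 0.0006508 V
2. I_R8 = 2.945e-06 A
3. P_R4 = 2.217e-08 W
4. P_total = 0.001893 W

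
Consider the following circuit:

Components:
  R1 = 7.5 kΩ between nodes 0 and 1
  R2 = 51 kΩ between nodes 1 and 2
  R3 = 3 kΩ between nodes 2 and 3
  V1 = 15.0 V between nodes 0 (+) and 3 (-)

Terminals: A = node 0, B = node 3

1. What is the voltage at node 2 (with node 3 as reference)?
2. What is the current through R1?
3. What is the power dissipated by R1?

Nodal analysis, taking node 3 as the 0 V reference.
Source V1 fixes V_0 = 15 V.
KCL at each unknown node (sum of currents leaving = 0; resistances in Ω):
  Node 1: (V_1 - 15)/7500 + (V_1 - V_2)/51000 = 0
  Node 2: (V_2 - V_1)/51000 + (V_2 - 0)/3000 = 0
Collecting terms (coefficients in siemens):
  0.0001529·V_1 - 0.00001961·V_2 = 0.002
  0.0003529·V_2 - 0.00001961·V_1 = 0
Determinant D = (0.0001529)(0.0003529) - (-0.00001961)(-0.00001961) = 0.00000005359
V_1 = [(0.002)(0.0003529) - (-0.00001961)(0)]/D = 13.17 V
V_2 = [(0.0001529)(0) - (0.002)(-0.00001961)]/D = 0.7317 V
Part 1:
  Read off the nodal solution: V_2 = 0.7317 V
Part 2:
  I_R1 = (V_0 - V_1)/R1 = (15 - 13.17)/7500 = 0.0002439 A
  Magnitude: I_R1 = 0.0002439 A
Part 3:
  I_R1 = (V_0 - V_1)/R1 = (15 - 13.17)/7500 = 0.0002439 A
  P_R1 = I_R1² × R1 = (0.0002439)² × 7500 = 0.0004462 W

Final answers:
1. V_2 = 0.7317 V
2. I_R1 = 0.0002439 A
3. P_R1 = 0.0004462 W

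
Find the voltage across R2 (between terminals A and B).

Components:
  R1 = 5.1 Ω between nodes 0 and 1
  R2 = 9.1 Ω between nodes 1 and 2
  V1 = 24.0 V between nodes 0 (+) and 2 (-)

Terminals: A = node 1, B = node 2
R1 and R2 are in series across V1 (node 0 → node 1 → node 2), and the output A–B is taken across R2, so this is a voltage divider.
Series current: I = V1/(R1 + R2) = 24/(5.1 + 9.1) = 24/14.2 = 1.69 A
V_R2 = I × R2 = V1 × R2/(R1 + R2) = 24 × 9.1/14.2 = 15.38 V

Final answer: 15.38 V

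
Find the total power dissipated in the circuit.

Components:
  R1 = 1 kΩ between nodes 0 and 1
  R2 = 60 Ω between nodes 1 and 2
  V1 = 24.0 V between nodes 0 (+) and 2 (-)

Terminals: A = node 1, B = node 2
Nodal analysis, taking node 2 as the 0 V reference.
Source V1 fixes V_0 = 24 V.
KCL at each unknown node (sum of currents leaving = 0; resistances in Ω):
  Node 1: (V_1 - 24)/1000 + (V_1 - 0)/60 = 0
Collecting terms: 0.01767 × V_1 = 0.024  =>  V_1 = 1.358 V
Power in each resistor, P = (ΔV)²/R:
  P_R1 = (24 - 1.358)²/1000 = 0.5126 W
  P_R2 = (1.358 - 0)²/60 = 0.03076 W
P_total = P_R1 + P_R2 = 0.5434 W

Final answer: 0.5434 W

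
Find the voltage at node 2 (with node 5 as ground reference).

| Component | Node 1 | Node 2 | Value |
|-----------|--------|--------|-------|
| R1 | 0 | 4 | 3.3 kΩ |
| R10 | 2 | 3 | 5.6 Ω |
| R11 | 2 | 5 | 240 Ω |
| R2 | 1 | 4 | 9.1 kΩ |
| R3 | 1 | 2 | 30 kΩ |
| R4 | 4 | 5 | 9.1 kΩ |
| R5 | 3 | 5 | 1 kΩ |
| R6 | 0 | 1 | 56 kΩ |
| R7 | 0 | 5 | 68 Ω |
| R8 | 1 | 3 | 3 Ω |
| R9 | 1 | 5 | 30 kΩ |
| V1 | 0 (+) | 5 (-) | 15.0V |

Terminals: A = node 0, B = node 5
Nodal analysis, taking node 5 as the 0 V reference.
Source V1 fixes V_0 = 15 V.
KCL at each unknown node (sum of currents leaving = 0; resistances in Ω):
  Node 1: (V_1 - V_4)/9100 + (V_1 - V_2)/30000 + (V_1 - 15)/56000 + (V_1 - V_3)/3 + (V_1 - 0)/30000 = 0
  Node 2: (V_2 - V_1)/30000 + (V_2 - V_3)/5.6 + (V_2 - 0)/240 = 0
  Node 3: (V_3 - 0)/1000 + (V_3 - V_1)/3 + (V_3 - V_2)/5.6 = 0
  Node 4: (V_4 - 15)/3300 + (V_4 - V_1)/9100 + (V_4 - 0)/9100 = 0
Collecting terms (coefficients in siemens):
  0.3335·V_1 - 0.00003333·V_2 - 0.3333·V_3 - 0.0001099·V_4 = 0.0002679
  0.1828·V_2 - 0.00003333·V_1 - 0.1786·V_3 = 0
  0.5129·V_3 - 0.3333·V_1 - 0.1786·V_2 = 0
  0.0005228·V_4 - 0.0001099·V_1 = 0.004545
Solving these 4 simultaneous equations (Gaussian elimination) gives:
  V_1 = 0.2383 V, V_2 = 0.2294 V, V_3 = 0.2347 V, V_4 = 8.744 V
The requested potential is V_2 = 0.2294 V.

Final answer: V_2 = 0.2294 V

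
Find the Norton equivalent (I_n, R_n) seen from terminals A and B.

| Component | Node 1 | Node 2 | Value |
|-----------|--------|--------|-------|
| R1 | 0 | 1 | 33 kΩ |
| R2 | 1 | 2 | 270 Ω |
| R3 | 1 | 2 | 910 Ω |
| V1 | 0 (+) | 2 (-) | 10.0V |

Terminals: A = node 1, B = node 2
Find the Thévenin equivalent first; then I_n = V_th/R_th and R_n = R_th.
Step 1 — V_th is the open-circuit voltage V_A - V_B (nothing connected across the terminals).
Nodal analysis, taking node 2 as the 0 V reference.
Source V1 fixes V_0 = 10 V.
KCL at each unknown node (sum of currents leaving = 0; resistances in Ω):
  Node 1: (V_1 - 10)/33000 + (V_1 - 0)/270 + (V_1 - 0)/910 = 0
Collecting terms: 0.004833 × V_1 = 0.000303  =>  V_1 = 0.0627 V
V_th = V_1 - V_2 = 0.0627 - 0 = 0.0627 V
Step 2 — R_th: zero the source — replace V1 by a short circuit (node 2 merges into node 0) — and find the resistance seen between A (node 1) and B (node 0).
Reduce the network between node 1 (A) and node 0 (B) by series/parallel combination:
  Rp1 = R1 ‖ R2 ‖ R3 (parallel, all between nodes 0 and 1) = 1/(1/33000 + 1/270 + 1/910) = 206.9 Ω
R_th = 206.9 Ω
I_n = V_th/R_th = 0.0627/206.9 = 0.000303 A, and R_n = R_th = 206.9 Ω

Final answer: I_n = 0.000303 A, R_n = 206.9 Ω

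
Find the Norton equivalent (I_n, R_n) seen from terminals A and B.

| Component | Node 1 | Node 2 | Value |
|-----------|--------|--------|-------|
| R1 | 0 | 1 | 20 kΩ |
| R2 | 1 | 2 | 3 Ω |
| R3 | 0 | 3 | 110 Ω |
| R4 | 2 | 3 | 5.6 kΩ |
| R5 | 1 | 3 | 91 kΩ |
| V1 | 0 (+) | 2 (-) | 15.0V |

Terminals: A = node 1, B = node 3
Find the Thévenin equivalent first; then I_n = V_th/R_th and R_n = R_th.
Step 1 — V_th is the open-circuit voltage V_A - V_B (nothing connected across the terminals).
Nodal analysis, taking node 2 as the 0 V reference.
Source V1 fixes V_0 = 15 V.
KCL at each unknown node (sum of currents leaving = 0; resistances in Ω):
  Node 1: (V_1 - 15)/20000 + (V_1 - 0)/3 + (V_1 - V_3)/91000 = 0
  Node 3: (V_3 - 15)/110 + (V_3 - 0)/5600 + (V_3 - V_1)/91000 = 0
Collecting terms (coefficients in siemens):
  0.3334·V_1 - 0.00001099·V_3 = 0.00075
  0.00928·V_3 - 0.00001099·V_1 = 0.1364
Determinant D = (0.3334)(0.00928) - (-0.00001099)(-0.00001099) = 0.003094
V_1 = [(0.00075)(0.00928) - (-0.00001099)(0.1364)]/D = 0.002734 V
V_3 = [(0.3334)(0.1364) - (0.00075)(-0.00001099)]/D = 14.69 V
V_th = V_1 - V_3 = 0.002734 - 14.69 = -14.69 V
Step 2 — R_th: zero the source — replace V1 by a short circuit (node 2 merges into node 0) — and find the resistance seen between A (node 1) and B (node 3).
Reduce the network between node 1 (A) and node 3 (B) by series/parallel combination:
  Rp1 = R1 ‖ R2 (parallel, both between nodes 0 and 1) = 1/(1/20000 + 1/3) = 3 Ω
  Rp2 = R3 ‖ R4 (parallel, both between nodes 0 and 3) = 1/(1/110 + 1/5600) = 107.9 Ω
  Rs1 = Rp1 + Rp2 (series, joined only at node 0) = 3 + 107.9 = 110.9 Ω
  Rp3 = R5 ‖ Rs1 (parallel, both between nodes 1 and 3) = 1/(1/91000 + 1/110.9) = 110.7 Ω
R_th = 110.7 Ω
I_n = V_th/R_th = -14.69/110.7 = -0.1327 A, and R_n = R_th = 110.7 Ω

Final answer: I_n = -0.1327 A, R_n = 110.7 Ω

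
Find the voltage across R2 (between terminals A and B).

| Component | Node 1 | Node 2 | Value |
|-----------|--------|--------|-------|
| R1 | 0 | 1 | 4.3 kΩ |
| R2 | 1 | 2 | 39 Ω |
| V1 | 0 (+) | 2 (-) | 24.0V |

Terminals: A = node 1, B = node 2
R1 and R2 are in series across V1 (node 0 → node 1 → node 2), and the output A–B is taken across R2, so this is a voltage divider.
Series current: I = V1/(R1 + R2) = 24/(4300 + 39) = 24/4339 = 0.005531 A
V_R2 = I × R2 = V1 × R2/(R1 + R2) = 24 × 39/4339 = 0.2157 V

Final answer: 0.2157 V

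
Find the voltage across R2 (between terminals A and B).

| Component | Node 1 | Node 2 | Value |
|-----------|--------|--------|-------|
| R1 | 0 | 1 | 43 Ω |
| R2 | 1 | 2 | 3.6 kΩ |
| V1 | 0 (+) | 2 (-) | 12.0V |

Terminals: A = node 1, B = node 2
R1 and R2 are in series across V1 (node 0 → node 1 → node 2), and the output A–B is taken across R2, so this is a voltage divider.
Series current: I = V1/(R1 + R2) = 12/(43 + 3600) = 12/3643 = 0.003294 A
V_R2 = I × R2 = V1 × R2/(R1 + R2) = 12 × 3600/3643 = 11.86 V

Final answer: 11.86 V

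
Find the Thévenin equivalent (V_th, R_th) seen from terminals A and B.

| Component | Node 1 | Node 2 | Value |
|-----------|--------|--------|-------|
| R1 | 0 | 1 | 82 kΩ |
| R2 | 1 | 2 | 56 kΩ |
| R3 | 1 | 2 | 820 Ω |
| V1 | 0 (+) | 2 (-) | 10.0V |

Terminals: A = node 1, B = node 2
Step 1 — V_th is the open-circuit voltage V_A - V_B (nothing connected across the terminals).
Nodal analysis, taking node 2 as the 0 V reference.
Source V1 fixes V_0 = 10 V.
KCL at each unknown node (sum of currents leaving = 0; resistances in Ω):
  Node 1: (V_1 - 10)/82000 + (V_1 - 0)/56000 + (V_1 - 0)/820 = 0
Collecting terms: 0.00125 × V_1 = 0.000122  =>  V_1 = 0.09759 V
V_th = V_1 - V_2 = 0.09759 - 0 = 0.09759 V
Step 2 — R_th: zero the source — replace V1 by a short circuit (node 2 merges into node 0) — and find the resistance seen between A (node 1) and B (node 0).
Reduce the network between node 1 (A) and node 0 (B) by series/parallel combination:
  Rp1 = R1 ‖ R2 ‖ R3 (parallel, all between nodes 0 and 1) = 1/(1/82000 + 1/56000 + 1/820) = 800.3 Ω
R_th = 800.3 Ω

Final answer: V_th = 0.09759 V, R_th = 800.3 Ω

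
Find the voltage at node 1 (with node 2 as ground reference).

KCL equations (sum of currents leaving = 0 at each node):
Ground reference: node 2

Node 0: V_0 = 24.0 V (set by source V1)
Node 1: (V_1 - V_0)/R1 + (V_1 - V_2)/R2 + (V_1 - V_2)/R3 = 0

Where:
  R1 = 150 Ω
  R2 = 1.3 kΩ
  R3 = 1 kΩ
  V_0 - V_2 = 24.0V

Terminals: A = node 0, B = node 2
Nodal analysis, taking node 2 as the 0 V reference.
Source V1 fixes V_0 = 24 V.
KCL at each unknown node (sum of currents leaving = 0; resistances in Ω):
  Node 1: (V_1 - 24)/150 + (V_1 - 0)/1300 + (V_1 - 0)/1000 = 0
Collecting terms: 0.008436 × V_1 = 0.16  =>  V_1 = 18.97 V
The requested potential is V_1 = 18.97 V.

Final answer: V_1 = 18.97 V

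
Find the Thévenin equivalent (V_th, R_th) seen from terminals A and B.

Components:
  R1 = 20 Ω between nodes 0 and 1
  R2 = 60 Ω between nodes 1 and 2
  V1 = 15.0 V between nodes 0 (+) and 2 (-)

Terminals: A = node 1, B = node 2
Step 1 — V_th is the open-circuit voltage V_A - V_B (nothing connected across the terminals).
Nodal analysis, taking node 2 as the 0 V reference.
Source V1 fixes V_0 = 15 V.
KCL at each unknown node (sum of currents leaving = 0; resistances in Ω):
  Node 1: (V_1 - 15)/20 + (V_1 - 0)/60 = 0
Collecting terms: 0.06667 × V_1 = 0.75  =>  V_1 = 11.25 V
V_th = V_1 - V_2 = 11.25 - 0 = 11.25 V
Step 2 — R_th: zero the source — replace V1 by a short circuit (node 2 merges into node 0) — and find the resistance seen between A (node 1) and B (node 0).
Reduce the network between node 1 (A) and node 0 (B) by series/parallel combination:
  Rp1 = R1 ‖ R2 (parallel, both between nodes 0 and 1) = 1/(1/20 + 1/60) = 15 Ω
R_th = 15 Ω

Final answer: V_th = 11.25 V, R_th = 15 Ω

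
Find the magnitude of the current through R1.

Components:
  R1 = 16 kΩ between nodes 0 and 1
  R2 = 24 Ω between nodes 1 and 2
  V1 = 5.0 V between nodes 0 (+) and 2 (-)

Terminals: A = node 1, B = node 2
Nodal analysis, taking node 2 as the 0 V reference.
Source V1 fixes V_0 = 5 V.
KCL at each unknown node (sum of currents leaving = 0; resistances in Ω):
  Node 1: (V_1 - 5)/16000 + (V_1 - 0)/24 = 0
Collecting terms: 0.04173 × V_1 = 0.0003125  =>  V_1 = 0.007489 V
I_R1 = (V_0 - V_1)/R1 = (5 - 0.007489)/16000 = 0.000312 A
|I_R1| = 0.000312 A

Final answer: |I_R1| = 0.000312 A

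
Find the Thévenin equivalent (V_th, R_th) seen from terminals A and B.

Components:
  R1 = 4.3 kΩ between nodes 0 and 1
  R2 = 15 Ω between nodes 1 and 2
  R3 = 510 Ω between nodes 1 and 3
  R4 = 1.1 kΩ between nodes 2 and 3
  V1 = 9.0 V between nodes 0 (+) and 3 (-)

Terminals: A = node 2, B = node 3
Step 1 — V_th is the open-circuit voltage V_A - V_B (nothing connected across the terminals).
Nodal analysis, taking node 3 as the 0 V reference.
Source V1 fixes V_0 = 9 V.
KCL at each unknown node (sum of currents leaving = 0; resistances in Ω):
  Node 1: (V_1 - 9)/4300 + (V_1 - V_2)/15 + (V_1 - 0)/510 = 0
  Node 2: (V_2 - V_1)/15 + (V_2 - 0)/1100 = 0
Collecting terms (coefficients in siemens):
  0.06886·V_1 - 0.06667·V_2 = 0.002093
  0.06758·V_2 - 0.06667·V_1 = 0
Determinant D = (0.06886)(0.06758) - (-0.06667)(-0.06667) = 0.0002088
V_1 = [(0.002093)(0.06758) - (-0.06667)(0)]/D = 0.6773 V
V_2 = [(0.06886)(0) - (0.002093)(-0.06667)]/D = 0.6682 V
V_th = V_2 - V_3 = 0.6682 - 0 = 0.6682 V
Step 2 — R_th: zero the source — replace V1 by a short circuit (node 3 merges into node 0) — and find the resistance seen between A (node 2) and B (node 0).
Reduce the network between node 2 (A) and node 0 (B) by series/parallel combination:
  Rp1 = R1 ‖ R3 (parallel, both between nodes 0 and 1) = 1/(1/4300 + 1/510) = 455.9 Ω
  Rs1 = R2 + Rp1 (series, joined only at node 1) = 15 + 455.9 = 470.9 Ω
  Rp2 = R4 ‖ Rs1 (parallel, both between nodes 0 and 2) = 1/(1/1100 + 1/470.9) = 329.8 Ω
R_th = 329.8 Ω

Final answer: V_th = 0.6682 V, R_th = 329.8 Ω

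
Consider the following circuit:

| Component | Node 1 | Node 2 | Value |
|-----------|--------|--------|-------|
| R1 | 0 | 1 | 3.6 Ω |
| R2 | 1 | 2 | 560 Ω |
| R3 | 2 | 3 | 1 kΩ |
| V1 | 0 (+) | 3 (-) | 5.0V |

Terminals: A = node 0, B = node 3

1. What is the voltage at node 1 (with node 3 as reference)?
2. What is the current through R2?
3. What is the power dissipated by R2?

Nodal analysis, taking node 3 as the 0 V reference.
Source V1 fixes V_0 = 5 V.
KCL at each unknown node (sum of currents leaving = 0; resistances in Ω):
  Node 1: (V_1 - 5)/3.6 + (V_1 - V_2)/560 = 0
  Node 2: (V_2 - V_1)/560 + (V_2 - 0)/1000 = 0
Collecting terms (coefficients in siemens):
  0.2796·V_1 - 0.001786·V_2 = 1.389
  0.002786·V_2 - 0.001786·V_1 = 0
Determinant D = (0.2796)(0.002786) - (-0.001786)(-0.001786) = 0.0007756
V_1 = [(1.389)(0.002786) - (-0.001786)(0)]/D = 4.988 V
V_2 = [(0.2796)(0) - (1.389)(-0.001786)]/D = 3.198 V
Part 1:
  Read off the nodal solution: V_1 = 4.988 V
Part 2:
  I_R2 = (V_1 - V_2)/R2 = (4.988 - 3.198)/560 = 0.003198 A
  Magnitude: I_R2 = 0.003198 A
Part 3:
  I_R2 = (V_1 - V_2)/R2 = (4.988 - 3.198)/560 = 0.003198 A
  P_R2 = I_R2² × R2 = (0.003198)² × 560 = 0.005726 W

Final answers:
1. V_1 = 4.988 V
2. I_R2 = 0.003198 A
3. P_R2 = 0.005726 W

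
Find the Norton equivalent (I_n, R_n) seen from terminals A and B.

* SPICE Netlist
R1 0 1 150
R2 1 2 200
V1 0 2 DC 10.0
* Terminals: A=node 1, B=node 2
Find the Thévenin equivalent first; then I_n = V_th/R_th and R_n = R_th.
Step 1 — V_th is the open-circuit voltage V_A - V_B (nothing connected across the terminals).
Nodal analysis, taking node 2 as the 0 V reference.
Source V1 fixes V_0 = 10 V.
KCL at each unknown node (sum of currents leaving = 0; resistances in Ω):
  Node 1: (V_1 - 10)/150 + (V_1 - 0)/200 = 0
Collecting terms: 0.01167 × V_1 = 0.06667  =>  V_1 = 5.714 V
V_th = V_1 - V_2 = 5.714 - 0 = 5.714 V
Step 2 — R_th: zero the source — replace V1 by a short circuit (node 2 merges into node 0) — and find the resistance seen between A (node 1) and B (node 0).
Reduce the network between node 1 (A) and node 0 (B) by series/parallel combination:
  Rp1 = R1 ‖ R2 (parallel, both between nodes 0 and 1) = 1/(1/150 + 1/200) = 85.71 Ω
R_th = 85.71 Ω
I_n = V_th/R_th = 5.714/85.71 = 0.06667 A, and R_n = R_th = 85.71 Ω

Final answer: I_n = 0.06667 A, R_n = 85.71 Ω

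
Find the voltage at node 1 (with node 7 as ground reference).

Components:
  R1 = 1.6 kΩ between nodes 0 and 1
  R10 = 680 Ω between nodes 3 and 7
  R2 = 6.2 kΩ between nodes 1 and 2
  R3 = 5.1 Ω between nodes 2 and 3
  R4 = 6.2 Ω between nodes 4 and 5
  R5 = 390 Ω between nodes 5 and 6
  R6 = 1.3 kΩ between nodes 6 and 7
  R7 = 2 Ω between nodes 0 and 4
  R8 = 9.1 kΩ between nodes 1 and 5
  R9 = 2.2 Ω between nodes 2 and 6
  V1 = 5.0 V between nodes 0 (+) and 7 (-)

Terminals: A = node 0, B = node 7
Nodal analysis, taking node 7 as the 0 V reference.
Source V1 fixes V_0 = 5 V.
KCL at each unknown node (sum of currents leaving = 0; resistances in Ω):
  Node 1: (V_1 - 5)/1600 + (V_1 - V_2)/6200 + (V_1 - V_5)/9100 = 0
  Node 2: (V_2 - V_1)/6200 + (V_2 - V_3)/5.1 + (V_2 - V_6)/2.2 = 0
  Node 3: (V_3 - V_2)/5.1 + (V_3 - 0)/680 = 0
  Node 4: (V_4 - V_5)/6.2 + (V_4 - 5)/2 = 0
  Node 5: (V_5 - V_4)/6.2 + (V_5 - V_6)/390 + (V_5 - V_1)/9100 = 0
  Node 6: (V_6 - V_5)/390 + (V_6 - 0)/1300 + (V_6 - V_2)/2.2 = 0
Collecting terms (coefficients in siemens):
  0.0008962·V_1 - 0.0001613·V_2 - 0.0001099·V_5 = 0.003125
  0.6508·V_2 - 0.0001613·V_1 - 0.1961·V_3 - 0.4545·V_6 = 0
  0.1975·V_3 - 0.1961·V_2 = 0
  0.6613·V_4 - 0.1613·V_5 = 2.5
  0.164·V_5 - 0.0001099·V_1 - 0.1613·V_4 - 0.002564·V_6 = 0
  0.4579·V_6 - 0.4545·V_2 - 0.002564·V_5 = 0
Solving these 6 simultaneous equations (Gaussian elimination) gives:
  V_1 = 4.582 V, V_2 = 2.707 V, V_3 = 2.687 V, V_4 = 4.988 V
  V_5 = 4.953 V, V_6 = 2.715 V
The requested potential is V_1 = 4.582 V.

Final answer: V_1 = 4.582 V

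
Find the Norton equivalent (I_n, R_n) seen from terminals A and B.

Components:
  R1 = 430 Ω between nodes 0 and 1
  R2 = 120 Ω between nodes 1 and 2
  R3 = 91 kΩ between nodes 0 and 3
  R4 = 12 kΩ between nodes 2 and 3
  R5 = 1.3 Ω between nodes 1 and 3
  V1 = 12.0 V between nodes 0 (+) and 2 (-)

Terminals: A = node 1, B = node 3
Find the Thévenin equivalent first; then I_n = V_th/R_th and R_n = R_th.
Step 1 — V_th is the open-circuit voltage V_A - V_B (nothing connected across the terminals).
Nodal analysis, taking node 2 as the 0 V reference.
Source V1 fixes V_0 = 12 V.
KCL at each unknown node (sum of currents leaving = 0; resistances in Ω):
  Node 1: (V_1 - 12)/430 + (V_1 - 0)/120 + (V_1 - V_3)/1.3 = 0
  Node 3: (V_3 - 12)/91000 + (V_3 - 0)/12000 + (V_3 - V_1)/1.3 = 0
Collecting terms (coefficients in siemens):
  0.7799·V_1 - 0.7692·V_3 = 0.02791
  0.7693·V_3 - 0.7692·V_1 = 0.0001319
Determinant D = (0.7799)(0.7693) - (-0.7692)(-0.7692) = 0.008273
V_1 = [(0.02791)(0.7693) - (-0.7692)(0.0001319)]/D = 2.607 V
V_3 = [(0.7799)(0.0001319) - (0.02791)(-0.7692)]/D = 2.607 V
V_th = V_1 - V_3 = 2.607 - 2.607 = 0.0001483 V
Step 2 — R_th: zero the source — replace V1 by a short circuit (node 2 merges into node 0) — and find the resistance seen between A (node 1) and B (node 3).
Reduce the network between node 1 (A) and node 3 (B) by series/parallel combination:
  Rp1 = R1 ‖ R2 (parallel, both between nodes 0 and 1) = 1/(1/430 + 1/120) = 93.82 Ω
  Rp2 = R3 ‖ R4 (parallel, both between nodes 0 and 3) = 1/(1/91000 + 1/12000) = 10600 Ω
  Rs1 = Rp1 + Rp2 (series, joined only at node 0) = 93.82 + 10600 = 10700 Ω
  Rp3 = R5 ‖ Rs1 (parallel, both between nodes 1 and 3) = 1/(1/1.3 + 1/10700) = 1.3 Ω
R_th = 1.3 Ω
I_n = V_th/R_th = 0.0001483/1.3 = 0.0001141 A, and R_n = R_th = 1.3 Ω

Final answer: I_n = 0.0001141 A, R_n = 1.3 Ω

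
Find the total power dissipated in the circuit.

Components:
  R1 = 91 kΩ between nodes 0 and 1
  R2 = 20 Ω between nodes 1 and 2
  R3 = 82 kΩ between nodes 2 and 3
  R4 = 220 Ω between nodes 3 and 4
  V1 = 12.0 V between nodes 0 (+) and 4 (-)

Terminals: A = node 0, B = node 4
Nodal analysis, taking node 4 as the 0 V reference.
Source V1 fixes V_0 = 12 V.
KCL at each unknown node (sum of currents leaving = 0; resistances in Ω):
  Node 1: (V_1 - 12)/91000 + (V_1 - V_2)/20 = 0
  Node 2: (V_2 - V_1)/20 + (V_2 - V_3)/82000 = 0
  Node 3: (V_3 - V_2)/82000 + (V_3 - 0)/220 = 0
Collecting terms (coefficients in siemens):
  0.05001·V_1 - 0.05·V_2 = 0.0001319
  0.05001·V_2 - 0.05·V_1 - 0.0000122·V_3 = 0
  0.004558·V_3 - 0.0000122·V_2 = 0
Solving these 3 simultaneous equations (Gaussian elimination) gives:
  V_1 = 5.697 V, V_2 = 5.695 V, V_3 = 0.01524 V
Power in each resistor, P = (ΔV)²/R:
  P_R1 = (12 - 5.697)²/91000 = 0.0004366 W
  P_R2 = (5.697 - 5.695)²/20 = 0.00000009596 W
  P_R3 = (5.695 - 0.01524)²/82000 = 0.0003934 W
  P_R4 = (0.01524 - 0)²/220 = 0.000001056 W
P_total = P_R1 + P_R2 + P_R3 + P_R4 = 0.0008312 W

Final answer: 0.0008312 W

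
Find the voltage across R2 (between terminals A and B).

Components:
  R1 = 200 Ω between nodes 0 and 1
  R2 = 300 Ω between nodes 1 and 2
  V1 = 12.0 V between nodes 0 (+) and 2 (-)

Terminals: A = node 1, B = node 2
R1 and R2 are in series across V1 (node 0 → node 1 → node 2), and the output A–B is taken across R2, so this is a voltage divider.
Series current: I = V1/(R1 + R2) = 12/(200 + 300) = 12/500 = 0.024 A
V_R2 = I × R2 = V1 × R2/(R1 + R2) = 12 × 300/500 = 7.2 V

Final answer: 7.2 V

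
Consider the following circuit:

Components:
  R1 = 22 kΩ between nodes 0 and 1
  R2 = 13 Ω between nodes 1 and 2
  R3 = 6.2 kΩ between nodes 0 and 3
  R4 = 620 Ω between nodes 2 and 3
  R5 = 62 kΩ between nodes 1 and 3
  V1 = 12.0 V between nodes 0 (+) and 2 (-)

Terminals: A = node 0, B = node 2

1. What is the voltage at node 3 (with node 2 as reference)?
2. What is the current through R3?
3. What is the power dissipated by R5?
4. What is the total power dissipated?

Nodal analysis, taking node 2 as the 0 V reference.
Source V1 fixes V_0 = 12 V.
KCL at each unknown node (sum of currents leaving = 0; resistances in Ω):
  Node 1: (V_1 - 12)/22000 + (V_1 - 0)/13 + (V_1 - V_3)/62000 = 0
  Node 3: (V_3 - 12)/6200 + (V_3 - 0)/620 + (V_3 - V_1)/62000 = 0
Collecting terms (coefficients in siemens):
  0.07698·V_1 - 0.00001613·V_3 = 0.0005455
  0.00179·V_3 - 0.00001613·V_1 = 0.001935
Determinant D = (0.07698)(0.00179) - (-0.00001613)(-0.00001613) = 0.0001378
V_1 = [(0.0005455)(0.00179) - (-0.00001613)(0.001935)]/D = 0.007312 V
V_3 = [(0.07698)(0.001935) - (0.0005455)(-0.00001613)]/D = 1.081 V
Part 1:
  Read off the nodal solution: V_3 = 1.081 V
Part 2:
  I_R3 = (V_0 - V_3)/R3 = (12 - 1.081)/6200 = 0.001761 A
  Magnitude: I_R3 = 0.001761 A
Part 3:
  I_R5 = (V_1 - V_3)/R5 = (0.007312 - 1.081)/62000 = -0.00001732 A
  P_R5 = I_R5² × R5 = (-0.00001732)² × 62000 = 0.0000186 W
Part 4:
  Power in each resistor, P = (ΔV)²/R:
    P_R1 = (12 - 0.007312)²/22000 = 0.006537 W
    P_R2 = (0.007312 - 0)²/13 = 0.000004112 W
    P_R3 = (12 - 1.081)²/6200 = 0.01923 W
    P_R4 = (0 - 1.081)²/620 = 0.001885 W
    P_R5 = (0.007312 - 1.081)²/62000 = 0.0000186 W
  P_total = P_R1 + P_R2 + P_R3 + P_R4 + P_R5 = 0.02767 W

Final answers:
1. V_3 = 1.081 V
2. I_R3 = 0.001761 A
3. P_R5 = 1.86e-05 W
4. P_total = 0.02767 W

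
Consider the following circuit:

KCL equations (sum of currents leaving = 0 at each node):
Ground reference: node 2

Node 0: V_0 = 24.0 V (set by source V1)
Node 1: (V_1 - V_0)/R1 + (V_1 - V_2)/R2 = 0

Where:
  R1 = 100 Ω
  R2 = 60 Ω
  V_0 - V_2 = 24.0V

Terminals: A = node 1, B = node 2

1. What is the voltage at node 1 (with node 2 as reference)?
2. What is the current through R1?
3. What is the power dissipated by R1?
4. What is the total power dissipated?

Nodal analysis, taking node 2 as the 0 V reference.
Source V1 fixes V_0 = 24 V.
KCL at each unknown node (sum of currents leaving = 0; resistances in Ω):
  Node 1: (V_1 - 24)/100 + (V_1 - 0)/60 = 0
Collecting terms: 0.02667 × V_1 = 0.24  =>  V_1 = 9 V
Part 1:
  Read off the nodal solution: V_1 = 9 V
Part 2:
  I_R1 = (V_0 - V_1)/R1 = (24 - 9)/100 = 0.15 A
  Magnitude: I_R1 = 0.15 A
Part 3:
  I_R1 = (V_0 - V_1)/R1 = (24 - 9)/100 = 0.15 A
  P_R1 = I_R1² × R1 = (0.15)² × 100 = 2.25 W
Part 4:
  Power in each resistor, P = (ΔV)²/R:
    P_R1 = (24 - 9)²/100 = 2.25 W
    P_R2 = (9 - 0)²/60 = 1.35 W
  P_total = P_R1 + P_R2 = 3.6 W

Final answers:
1. V_1 = 9 V
2. I_R1 = 0.15 A
3. P_R1 = 2.25 W
4. P_total = 3.6 W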